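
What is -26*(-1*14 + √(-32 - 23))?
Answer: 364 - 26*I*√55 ≈ 364.0 - 192.82*I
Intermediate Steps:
-26*(-1*14 + √(-32 - 23)) = -26*(-14 + √(-55)) = -26*(-14 + I*√55) = 364 - 26*I*√55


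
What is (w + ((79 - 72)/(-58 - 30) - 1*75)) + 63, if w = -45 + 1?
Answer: -4935/88 ≈ -56.080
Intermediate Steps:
w = -44
(w + ((79 - 72)/(-58 - 30) - 1*75)) + 63 = (-44 + ((79 - 72)/(-58 - 30) - 1*75)) + 63 = (-44 + (7/(-88) - 75)) + 63 = (-44 + (7*(-1/88) - 75)) + 63 = (-44 + (-7/88 - 75)) + 63 = (-44 - 6607/88) + 63 = -10479/88 + 63 = -4935/88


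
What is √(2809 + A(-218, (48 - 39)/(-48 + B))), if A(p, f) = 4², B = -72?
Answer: 5*√113 ≈ 53.151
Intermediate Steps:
A(p, f) = 16
√(2809 + A(-218, (48 - 39)/(-48 + B))) = √(2809 + 16) = √2825 = 5*√113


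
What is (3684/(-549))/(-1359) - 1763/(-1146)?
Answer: 146620033/95002254 ≈ 1.5433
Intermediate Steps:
(3684/(-549))/(-1359) - 1763/(-1146) = (3684*(-1/549))*(-1/1359) - 1763*(-1/1146) = -1228/183*(-1/1359) + 1763/1146 = 1228/248697 + 1763/1146 = 146620033/95002254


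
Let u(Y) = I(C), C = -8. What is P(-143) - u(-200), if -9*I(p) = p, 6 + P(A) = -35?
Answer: -377/9 ≈ -41.889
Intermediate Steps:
P(A) = -41 (P(A) = -6 - 35 = -41)
I(p) = -p/9
u(Y) = 8/9 (u(Y) = -1/9*(-8) = 8/9)
P(-143) - u(-200) = -41 - 1*8/9 = -41 - 8/9 = -377/9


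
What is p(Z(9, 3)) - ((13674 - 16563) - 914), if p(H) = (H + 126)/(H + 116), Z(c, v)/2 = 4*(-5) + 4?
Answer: 159773/42 ≈ 3804.1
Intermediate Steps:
Z(c, v) = -32 (Z(c, v) = 2*(4*(-5) + 4) = 2*(-20 + 4) = 2*(-16) = -32)
p(H) = (126 + H)/(116 + H)
p(Z(9, 3)) - ((13674 - 16563) - 914) = (126 - 32)/(116 - 32) - ((13674 - 16563) - 914) = 94/84 - (-2889 - 914) = (1/84)*94 - 1*(-3803) = 47/42 + 3803 = 159773/42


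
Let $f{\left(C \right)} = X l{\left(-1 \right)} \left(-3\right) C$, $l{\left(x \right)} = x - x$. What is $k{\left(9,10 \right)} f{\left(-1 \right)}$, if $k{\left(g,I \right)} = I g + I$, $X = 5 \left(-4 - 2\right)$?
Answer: $0$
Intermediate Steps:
$l{\left(x \right)} = 0$
$X = -30$ ($X = 5 \left(-6\right) = -30$)
$k{\left(g,I \right)} = I + I g$
$f{\left(C \right)} = 0$ ($f{\left(C \right)} = - 30 \cdot 0 \left(-3\right) C = - 30 \cdot 0 C = \left(-30\right) 0 = 0$)
$k{\left(9,10 \right)} f{\left(-1 \right)} = 10 \left(1 + 9\right) 0 = 10 \cdot 10 \cdot 0 = 100 \cdot 0 = 0$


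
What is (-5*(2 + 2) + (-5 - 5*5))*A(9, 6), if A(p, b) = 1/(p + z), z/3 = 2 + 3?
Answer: -25/12 ≈ -2.0833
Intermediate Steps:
z = 15 (z = 3*(2 + 3) = 3*5 = 15)
A(p, b) = 1/(15 + p) (A(p, b) = 1/(p + 15) = 1/(15 + p))
(-5*(2 + 2) + (-5 - 5*5))*A(9, 6) = (-5*(2 + 2) + (-5 - 5*5))/(15 + 9) = (-5*4 + (-5 - 25))/24 = (-20 - 30)*(1/24) = -50*1/24 = -25/12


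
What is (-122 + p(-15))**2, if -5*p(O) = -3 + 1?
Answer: 369664/25 ≈ 14787.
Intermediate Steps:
p(O) = 2/5 (p(O) = -(-3 + 1)/5 = -1/5*(-2) = 2/5)
(-122 + p(-15))**2 = (-122 + 2/5)**2 = (-608/5)**2 = 369664/25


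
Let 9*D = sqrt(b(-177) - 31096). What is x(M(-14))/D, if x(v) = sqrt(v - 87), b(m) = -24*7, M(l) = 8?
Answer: 9*sqrt(154366)/7816 ≈ 0.45241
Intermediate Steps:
b(m) = -168
x(v) = sqrt(-87 + v)
D = 4*I*sqrt(1954)/9 (D = sqrt(-168 - 31096)/9 = sqrt(-31264)/9 = (4*I*sqrt(1954))/9 = 4*I*sqrt(1954)/9 ≈ 19.646*I)
x(M(-14))/D = sqrt(-87 + 8)/((4*I*sqrt(1954)/9)) = sqrt(-79)*(-9*I*sqrt(1954)/7816) = (I*sqrt(79))*(-9*I*sqrt(1954)/7816) = 9*sqrt(154366)/7816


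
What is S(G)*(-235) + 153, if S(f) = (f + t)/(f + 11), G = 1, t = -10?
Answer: 1317/4 ≈ 329.25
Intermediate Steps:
S(f) = (-10 + f)/(11 + f) (S(f) = (f - 10)/(f + 11) = (-10 + f)/(11 + f))
S(G)*(-235) + 153 = ((-10 + 1)/(11 + 1))*(-235) + 153 = (-9/12)*(-235) + 153 = ((1/12)*(-9))*(-235) + 153 = -3/4*(-235) + 153 = 705/4 + 153 = 1317/4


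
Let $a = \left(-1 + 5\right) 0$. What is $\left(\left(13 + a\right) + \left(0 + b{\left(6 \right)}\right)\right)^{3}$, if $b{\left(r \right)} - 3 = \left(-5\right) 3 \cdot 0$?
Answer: $4096$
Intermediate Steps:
$a = 0$ ($a = 4 \cdot 0 = 0$)
$b{\left(r \right)} = 3$ ($b{\left(r \right)} = 3 + \left(-5\right) 3 \cdot 0 = 3 - 0 = 3 + 0 = 3$)
$\left(\left(13 + a\right) + \left(0 + b{\left(6 \right)}\right)\right)^{3} = \left(\left(13 + 0\right) + \left(0 + 3\right)\right)^{3} = \left(13 + 3\right)^{3} = 16^{3} = 4096$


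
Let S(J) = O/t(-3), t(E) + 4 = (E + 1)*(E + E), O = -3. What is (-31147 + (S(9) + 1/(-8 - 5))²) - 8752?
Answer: -431545375/10816 ≈ -39899.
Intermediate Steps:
t(E) = -4 + 2*E*(1 + E) (t(E) = -4 + (E + 1)*(E + E) = -4 + (1 + E)*(2*E) = -4 + 2*E*(1 + E))
S(J) = -3/8 (S(J) = -3/(-4 + 2*(-3) + 2*(-3)²) = -3/(-4 - 6 + 2*9) = -3/(-4 - 6 + 18) = -3/8)
(-31147 + (S(9) + 1/(-8 - 5))²) - 8752 = (-31147 + (-3/8 + 1/(-8 - 5))²) - 8752 = (-31147 + (-3/8 + 1/(-13))²) - 8752 = (-31147 + (-3/8 - 1/13)²) - 8752 = (-31147 + (-47/104)²) - 8752 = (-31147 + 2209/10816) - 8752 = -336883743/10816 - 8752 = -431545375/10816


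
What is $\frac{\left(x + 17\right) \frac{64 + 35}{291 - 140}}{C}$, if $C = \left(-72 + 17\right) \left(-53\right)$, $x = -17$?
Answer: $0$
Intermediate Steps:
$C = 2915$ ($C = \left(-55\right) \left(-53\right) = 2915$)
$\frac{\left(x + 17\right) \frac{64 + 35}{291 - 140}}{C} = \frac{\left(-17 + 17\right) \frac{64 + 35}{291 - 140}}{2915} = 0 \cdot \frac{99}{151} \cdot \frac{1}{2915} = 0 \cdot \frac{1}{2915} = 0$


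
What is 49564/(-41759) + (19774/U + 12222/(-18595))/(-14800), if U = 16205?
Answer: -11052415526465759/9311658238578500 ≈ -1.1869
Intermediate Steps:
49564/(-41759) + (19774/U + 12222/(-18595))/(-14800) = 49564/(-41759) + (19774/16205 + 12222/(-18595))/(-14800) = 49564*(-1/41759) + (19774*(1/16205) + 12222*(-1/18595))*(-1/14800) = -49564/41759 + (19774/16205 - 12222/18595)*(-1/14800) = -49564/41759 + (33928004/60266395)*(-1/14800) = -49564/41759 - 8482001/222985661500 = -11052415526465759/9311658238578500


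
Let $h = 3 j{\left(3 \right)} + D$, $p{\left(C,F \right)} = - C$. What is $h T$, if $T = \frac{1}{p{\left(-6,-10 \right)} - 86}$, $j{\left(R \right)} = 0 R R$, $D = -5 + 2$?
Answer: $\frac{3}{80} \approx 0.0375$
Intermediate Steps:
$D = -3$
$j{\left(R \right)} = 0$ ($j{\left(R \right)} = 0 R = 0$)
$T = - \frac{1}{80}$ ($T = \frac{1}{\left(-1\right) \left(-6\right) - 86} = \frac{1}{6 - 86} = \frac{1}{-80} = - \frac{1}{80} \approx -0.0125$)
$h = -3$ ($h = 3 \cdot 0 - 3 = 0 - 3 = -3$)
$h T = \left(-3\right) \left(- \frac{1}{80}\right) = \frac{3}{80}$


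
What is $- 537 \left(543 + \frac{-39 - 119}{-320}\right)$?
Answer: $- \frac{46696983}{160} \approx -2.9186 \cdot 10^{5}$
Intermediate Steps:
$- 537 \left(543 + \frac{-39 - 119}{-320}\right) = - 537 \left(543 + \left(-39 - 119\right) \left(- \frac{1}{320}\right)\right) = - 537 \left(543 - - \frac{79}{160}\right) = - 537 \left(543 + \frac{79}{160}\right) = \left(-537\right) \frac{86959}{160} = - \frac{46696983}{160}$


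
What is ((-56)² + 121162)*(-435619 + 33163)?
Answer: -50024475888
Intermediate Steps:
((-56)² + 121162)*(-435619 + 33163) = (3136 + 121162)*(-402456) = 124298*(-402456) = -50024475888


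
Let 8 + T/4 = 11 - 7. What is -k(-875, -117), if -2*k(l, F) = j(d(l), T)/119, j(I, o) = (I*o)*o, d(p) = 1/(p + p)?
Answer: -64/104125 ≈ -0.00061465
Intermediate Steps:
T = -16 (T = -32 + 4*(11 - 7) = -32 + 4*4 = -32 + 16 = -16)
d(p) = 1/(2*p)
j(I, o) = I*o**2
k(l, F) = -64/(119*l) (k(l, F) = -(1/(2*l))*(-16)**2/(2*119) = -(1/(2*l))*256/(2*119) = -128/l/(2*119) = -64/(119*l))
-k(-875, -117) = -(-64)/(119*(-875)) = -(-64)*(-1)/(119*875) = -1*64/104125 = -64/104125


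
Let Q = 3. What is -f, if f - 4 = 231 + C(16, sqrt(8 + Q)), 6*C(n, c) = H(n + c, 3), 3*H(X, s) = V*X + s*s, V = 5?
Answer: -4319/18 - 5*sqrt(11)/18 ≈ -240.87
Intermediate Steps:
H(X, s) = s**2/3 + 5*X/3 (H(X, s) = (5*X + s*s)/3 = (5*X + s**2)/3 = (s**2 + 5*X)/3 = s**2/3 + 5*X/3)
C(n, c) = 1/2 + 5*c/18 + 5*n/18 (C(n, c) = ((1/3)*3**2 + 5*(n + c)/3)/6 = ((1/3)*9 + 5*(c + n)/3)/6 = (3 + (5*c/3 + 5*n/3))/6 = (3 + 5*c/3 + 5*n/3)/6 = 1/2 + 5*c/18 + 5*n/18)
f = 4319/18 + 5*sqrt(11)/18 (f = 4 + (231 + (1/2 + 5*sqrt(8 + 3)/18 + (5/18)*16)) = 4 + (231 + (1/2 + 5*sqrt(11)/18 + 40/9)) = 4 + (231 + (89/18 + 5*sqrt(11)/18)) = 4 + (4247/18 + 5*sqrt(11)/18) = 4319/18 + 5*sqrt(11)/18 ≈ 240.87)
-f = -(4319/18 + 5*sqrt(11)/18) = -4319/18 - 5*sqrt(11)/18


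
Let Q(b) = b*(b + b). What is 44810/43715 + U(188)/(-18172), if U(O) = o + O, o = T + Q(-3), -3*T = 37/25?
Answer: 246521509/243180300 ≈ 1.0137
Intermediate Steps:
Q(b) = 2*b² (Q(b) = b*(2*b) = 2*b²)
T = -37/75 (T = -37/(3*25) = -⅓*37/25 = -37/75 ≈ -0.49333)
o = 1313/75 (o = -37/75 + 2*(-3)² = -37/75 + 2*9 = -37/75 + 18 = 1313/75 ≈ 17.507)
U(O) = 1313/75 + O
44810/43715 + U(188)/(-18172) = 44810/43715 + (1313/75 + 188)/(-18172) = 44810*(1/43715) + (15413/75)*(-1/18172) = 8962/8743 - 15413/1362900 = 246521509/243180300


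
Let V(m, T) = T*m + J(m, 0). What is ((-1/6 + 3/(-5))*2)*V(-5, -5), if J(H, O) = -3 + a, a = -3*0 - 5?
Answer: -391/15 ≈ -26.067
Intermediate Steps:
a = -5 (a = 0 - 5 = -5)
J(H, O) = -8 (J(H, O) = -3 - 5 = -8)
V(m, T) = -8 + T*m (V(m, T) = T*m - 8 = -8 + T*m)
((-1/6 + 3/(-5))*2)*V(-5, -5) = ((-1/6 + 3/(-5))*2)*(-8 - 5*(-5)) = ((-1*⅙ + 3*(-⅕))*2)*(-8 + 25) = ((-⅙ - ⅗)*2)*17 = -23/30*2*17 = -23/15*17 = -391/15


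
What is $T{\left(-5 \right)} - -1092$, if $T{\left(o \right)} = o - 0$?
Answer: $1087$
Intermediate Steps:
$T{\left(o \right)} = o$ ($T{\left(o \right)} = o + 0 = o$)
$T{\left(-5 \right)} - -1092 = -5 - -1092 = -5 + 1092 = 1087$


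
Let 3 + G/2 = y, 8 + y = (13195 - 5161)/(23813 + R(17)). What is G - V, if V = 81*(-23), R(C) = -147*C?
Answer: 19627571/10657 ≈ 1841.8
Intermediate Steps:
V = -1863
y = -81239/10657 (y = -8 + (13195 - 5161)/(23813 - 147*17) = -8 + 8034/(23813 - 2499) = -8 + 8034/21314 = -8 + 8034*(1/21314) = -8 + 4017/10657 = -81239/10657 ≈ -7.6231)
G = -226420/10657 (G = -6 + 2*(-81239/10657) = -6 - 162478/10657 = -226420/10657 ≈ -21.246)
G - V = -226420/10657 - 1*(-1863) = -226420/10657 + 1863 = 19627571/10657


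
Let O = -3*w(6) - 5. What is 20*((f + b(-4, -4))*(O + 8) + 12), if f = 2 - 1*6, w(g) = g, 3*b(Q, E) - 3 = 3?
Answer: 840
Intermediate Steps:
b(Q, E) = 2 (b(Q, E) = 1 + (⅓)*3 = 1 + 1 = 2)
O = -23 (O = -3*6 - 5 = -18 - 5 = -23)
f = -4 (f = 2 - 6 = -4)
20*((f + b(-4, -4))*(O + 8) + 12) = 20*((-4 + 2)*(-23 + 8) + 12) = 20*(-2*(-15) + 12) = 20*(30 + 12) = 20*42 = 840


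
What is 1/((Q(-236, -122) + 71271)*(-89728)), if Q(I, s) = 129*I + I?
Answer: -1/3642149248 ≈ -2.7456e-10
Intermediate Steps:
Q(I, s) = 130*I
1/((Q(-236, -122) + 71271)*(-89728)) = 1/((130*(-236) + 71271)*(-89728)) = -1/89728/(-30680 + 71271) = -1/89728/40591 = (1/40591)*(-1/89728) = -1/3642149248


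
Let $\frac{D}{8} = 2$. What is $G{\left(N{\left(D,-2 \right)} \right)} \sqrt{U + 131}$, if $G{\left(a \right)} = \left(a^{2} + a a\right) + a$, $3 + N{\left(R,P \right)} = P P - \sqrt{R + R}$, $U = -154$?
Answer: $i \left(- 20 \sqrt{46} + 67 \sqrt{23}\right) \approx 185.67 i$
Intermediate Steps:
$D = 16$ ($D = 8 \cdot 2 = 16$)
$N{\left(R,P \right)} = -3 + P^{2} - \sqrt{2} \sqrt{R}$ ($N{\left(R,P \right)} = -3 + \left(P P - \sqrt{R + R}\right) = -3 + \left(P^{2} - \sqrt{2 R}\right) = -3 + \left(P^{2} - \sqrt{2} \sqrt{R}\right) = -3 + P^{2} - \sqrt{2} \sqrt{R}$)
$G{\left(a \right)} = a + 2 a^{2}$ ($G{\left(a \right)} = \left(a^{2} + a^{2}\right) + a = 2 a^{2} + a = a + 2 a^{2}$)
$G{\left(N{\left(D,-2 \right)} \right)} \sqrt{U + 131} = \left(-3 + \left(-2\right)^{2} - \sqrt{2} \sqrt{16}\right) \left(1 + 2 \left(-3 + \left(-2\right)^{2} - \sqrt{2} \sqrt{16}\right)\right) \sqrt{-154 + 131} = \left(-3 + 4 - \sqrt{2} \cdot 4\right) \left(1 + 2 \left(-3 + 4 - \sqrt{2} \cdot 4\right)\right) \sqrt{-23} = \left(-3 + 4 - 4 \sqrt{2}\right) \left(1 + 2 \left(-3 + 4 - 4 \sqrt{2}\right)\right) i \sqrt{23} = \left(1 - 4 \sqrt{2}\right) \left(1 + 2 \left(1 - 4 \sqrt{2}\right)\right) i \sqrt{23} = \left(1 - 4 \sqrt{2}\right) \left(1 + \left(2 - 8 \sqrt{2}\right)\right) i \sqrt{23} = \left(1 - 4 \sqrt{2}\right) \left(3 - 8 \sqrt{2}\right) i \sqrt{23} = i \sqrt{23} \left(1 - 4 \sqrt{2}\right) \left(3 - 8 \sqrt{2}\right)$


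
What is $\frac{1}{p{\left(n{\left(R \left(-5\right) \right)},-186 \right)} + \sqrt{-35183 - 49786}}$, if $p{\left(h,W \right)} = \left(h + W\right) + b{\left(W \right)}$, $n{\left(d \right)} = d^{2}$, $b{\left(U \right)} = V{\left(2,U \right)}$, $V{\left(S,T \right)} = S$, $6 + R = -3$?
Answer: $\frac{1841}{3474250} - \frac{9 i \sqrt{1049}}{3474250} \approx 0.0005299 - 8.3901 \cdot 10^{-5} i$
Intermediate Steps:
$R = -9$ ($R = -6 - 3 = -9$)
$b{\left(U \right)} = 2$
$p{\left(h,W \right)} = 2 + W + h$ ($p{\left(h,W \right)} = \left(h + W\right) + 2 = \left(W + h\right) + 2 = 2 + W + h$)
$\frac{1}{p{\left(n{\left(R \left(-5\right) \right)},-186 \right)} + \sqrt{-35183 - 49786}} = \frac{1}{\left(2 - 186 + \left(\left(-9\right) \left(-5\right)\right)^{2}\right) + \sqrt{-35183 - 49786}} = \frac{1}{\left(2 - 186 + 45^{2}\right) + \sqrt{-84969}} = \frac{1}{\left(2 - 186 + 2025\right) + 9 i \sqrt{1049}} = \frac{1}{1841 + 9 i \sqrt{1049}}$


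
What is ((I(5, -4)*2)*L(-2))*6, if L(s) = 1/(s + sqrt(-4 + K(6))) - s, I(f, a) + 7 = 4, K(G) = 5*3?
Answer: -576/7 - 36*sqrt(11)/7 ≈ -99.343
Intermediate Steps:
K(G) = 15
I(f, a) = -3 (I(f, a) = -7 + 4 = -3)
L(s) = 1/(s + sqrt(11)) - s (L(s) = 1/(s + sqrt(-4 + 15)) - s = 1/(s + sqrt(11)) - s)
((I(5, -4)*2)*L(-2))*6 = ((-3*2)*((1 - 1*(-2)**2 - 1*(-2)*sqrt(11))/(-2 + sqrt(11))))*6 = -6*(1 - 1*4 + 2*sqrt(11))/(-2 + sqrt(11))*6 = -6*(1 - 4 + 2*sqrt(11))/(-2 + sqrt(11))*6 = -6*(-3 + 2*sqrt(11))/(-2 + sqrt(11))*6 = -36*(-3 + 2*sqrt(11))/(-2 + sqrt(11))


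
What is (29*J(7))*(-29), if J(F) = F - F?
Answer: 0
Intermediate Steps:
J(F) = 0
(29*J(7))*(-29) = (29*0)*(-29) = 0*(-29) = 0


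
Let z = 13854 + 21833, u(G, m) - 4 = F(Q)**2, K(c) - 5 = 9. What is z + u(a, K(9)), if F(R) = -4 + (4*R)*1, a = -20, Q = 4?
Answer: 35835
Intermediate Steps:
K(c) = 14 (K(c) = 5 + 9 = 14)
F(R) = -4 + 4*R
u(G, m) = 148 (u(G, m) = 4 + (-4 + 4*4)**2 = 4 + (-4 + 16)**2 = 4 + 12**2 = 4 + 144 = 148)
z = 35687
z + u(a, K(9)) = 35687 + 148 = 35835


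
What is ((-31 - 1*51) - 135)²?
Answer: 47089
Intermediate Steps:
((-31 - 1*51) - 135)² = ((-31 - 51) - 135)² = (-82 - 135)² = (-217)² = 47089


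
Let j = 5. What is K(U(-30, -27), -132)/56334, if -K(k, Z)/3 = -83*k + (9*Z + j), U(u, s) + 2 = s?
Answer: -612/9389 ≈ -0.065183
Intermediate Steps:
U(u, s) = -2 + s
K(k, Z) = -15 - 27*Z + 249*k (K(k, Z) = -3*(-83*k + (9*Z + 5)) = -3*(-83*k + (5 + 9*Z)) = -3*(5 - 83*k + 9*Z) = -15 - 27*Z + 249*k)
K(U(-30, -27), -132)/56334 = (-15 - 27*(-132) + 249*(-2 - 27))/56334 = (-15 + 3564 + 249*(-29))*(1/56334) = (-15 + 3564 - 7221)*(1/56334) = -3672*1/56334 = -612/9389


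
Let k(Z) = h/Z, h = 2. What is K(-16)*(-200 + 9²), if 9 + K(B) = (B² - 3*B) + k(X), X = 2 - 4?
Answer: -34986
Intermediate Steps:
X = -2
k(Z) = 2/Z
K(B) = -10 + B² - 3*B (K(B) = -9 + ((B² - 3*B) + 2/(-2)) = -9 + ((B² - 3*B) + 2*(-½)) = -9 + ((B² - 3*B) - 1) = -9 + (-1 + B² - 3*B) = -10 + B² - 3*B)
K(-16)*(-200 + 9²) = (-10 + (-16)² - 3*(-16))*(-200 + 9²) = (-10 + 256 + 48)*(-200 + 81) = 294*(-119) = -34986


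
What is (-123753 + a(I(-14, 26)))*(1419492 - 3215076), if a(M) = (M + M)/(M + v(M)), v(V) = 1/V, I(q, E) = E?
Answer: 150433002241536/677 ≈ 2.2221e+11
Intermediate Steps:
a(M) = 2*M/(M + 1/M) (a(M) = (M + M)/(M + 1/M) = (2*M)/(M + 1/M) = 2*M/(M + 1/M))
(-123753 + a(I(-14, 26)))*(1419492 - 3215076) = (-123753 + 2*26²/(1 + 26²))*(1419492 - 3215076) = (-123753 + 2*676/(1 + 676))*(-1795584) = (-123753 + 2*676/677)*(-1795584) = (-123753 + 2*676*(1/677))*(-1795584) = (-123753 + 1352/677)*(-1795584) = -83779429/677*(-1795584) = 150433002241536/677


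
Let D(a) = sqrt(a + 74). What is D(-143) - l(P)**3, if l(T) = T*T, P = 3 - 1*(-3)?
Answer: -46656 + I*sqrt(69) ≈ -46656.0 + 8.3066*I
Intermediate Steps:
D(a) = sqrt(74 + a)
P = 6 (P = 3 + 3 = 6)
l(T) = T**2
D(-143) - l(P)**3 = sqrt(74 - 143) - (6**2)**3 = sqrt(-69) - 1*36**3 = I*sqrt(69) - 1*46656 = I*sqrt(69) - 46656 = -46656 + I*sqrt(69)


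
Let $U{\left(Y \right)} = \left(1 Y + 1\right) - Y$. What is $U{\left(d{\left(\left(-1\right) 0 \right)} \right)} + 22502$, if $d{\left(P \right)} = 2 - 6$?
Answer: $22503$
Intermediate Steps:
$d{\left(P \right)} = -4$ ($d{\left(P \right)} = 2 - 6 = -4$)
$U{\left(Y \right)} = 1$ ($U{\left(Y \right)} = \left(Y + 1\right) - Y = \left(1 + Y\right) - Y = 1$)
$U{\left(d{\left(\left(-1\right) 0 \right)} \right)} + 22502 = 1 + 22502 = 22503$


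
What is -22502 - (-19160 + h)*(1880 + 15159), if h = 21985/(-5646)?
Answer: 1843481593163/5646 ≈ 3.2651e+8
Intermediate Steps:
h = -21985/5646 (h = 21985*(-1/5646) = -21985/5646 ≈ -3.8939)
-22502 - (-19160 + h)*(1880 + 15159) = -22502 - (-19160 - 21985/5646)*(1880 + 15159) = -22502 - (-108199345)*17039/5646 = -22502 - 1*(-1843608639455/5646) = -22502 + 1843608639455/5646 = 1843481593163/5646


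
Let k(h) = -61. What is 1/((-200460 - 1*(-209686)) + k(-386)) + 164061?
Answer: 1503619066/9165 ≈ 1.6406e+5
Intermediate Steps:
1/((-200460 - 1*(-209686)) + k(-386)) + 164061 = 1/((-200460 - 1*(-209686)) - 61) + 164061 = 1/((-200460 + 209686) - 61) + 164061 = 1/(9226 - 61) + 164061 = 1/9165 + 164061 = 1503619066/9165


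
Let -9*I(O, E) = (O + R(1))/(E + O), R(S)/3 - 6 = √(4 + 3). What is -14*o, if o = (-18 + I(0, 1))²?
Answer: -50498/9 - 560*√7/3 ≈ -6104.8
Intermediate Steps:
R(S) = 18 + 3*√7 (R(S) = 18 + 3*√(4 + 3) = 18 + 3*√7)
I(O, E) = -(18 + O + 3*√7)/(9*(E + O)) (I(O, E) = -(O + (18 + 3*√7))/(9*(E + O)) = -(18 + O + 3*√7)/(9*(E + O)))
o = (-20 - √7/3)² (o = (-18 + (-2 - √7/3 - ⅑*0)/(1 + 0))² = (-18 + (-2 - √7/3 + 0)/1)² = (-18 + 1*(-2 - √7/3))² = (-18 + (-2 - √7/3))² = (-20 - √7/3)² ≈ 436.05)
-14*o = -14*(60 + √7)²/9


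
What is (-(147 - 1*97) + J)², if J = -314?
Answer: 132496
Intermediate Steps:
(-(147 - 1*97) + J)² = (-(147 - 1*97) - 314)² = (-(147 - 97) - 314)² = (-1*50 - 314)² = (-50 - 314)² = (-364)² = 132496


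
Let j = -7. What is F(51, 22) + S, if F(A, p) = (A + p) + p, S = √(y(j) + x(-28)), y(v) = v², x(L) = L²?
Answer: 95 + 7*√17 ≈ 123.86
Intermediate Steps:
S = 7*√17 (S = √((-7)² + (-28)²) = √(49 + 784) = √833 = 7*√17 ≈ 28.862)
F(A, p) = A + 2*p
F(51, 22) + S = (51 + 2*22) + 7*√17 = (51 + 44) + 7*√17 = 95 + 7*√17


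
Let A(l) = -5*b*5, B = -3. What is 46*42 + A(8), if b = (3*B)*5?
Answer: 3057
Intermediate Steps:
b = -45 (b = (3*(-3))*5 = -9*5 = -45)
A(l) = 1125 (A(l) = -5*(-45)*5 = 225*5 = 1125)
46*42 + A(8) = 46*42 + 1125 = 1932 + 1125 = 3057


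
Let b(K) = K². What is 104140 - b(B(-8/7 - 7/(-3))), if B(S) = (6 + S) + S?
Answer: 45894764/441 ≈ 1.0407e+5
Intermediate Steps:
B(S) = 6 + 2*S
104140 - b(B(-8/7 - 7/(-3))) = 104140 - (6 + 2*(-8/7 - 7/(-3)))² = 104140 - (6 + 2*(-8*⅐ - 7*(-⅓)))² = 104140 - (6 + 2*(-8/7 + 7/3))² = 104140 - (6 + 2*(25/21))² = 104140 - (6 + 50/21)² = 104140 - (176/21)² = 104140 - 1*30976/441 = 104140 - 30976/441 = 45894764/441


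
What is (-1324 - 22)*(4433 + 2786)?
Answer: -9716774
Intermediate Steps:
(-1324 - 22)*(4433 + 2786) = -1346*7219 = -9716774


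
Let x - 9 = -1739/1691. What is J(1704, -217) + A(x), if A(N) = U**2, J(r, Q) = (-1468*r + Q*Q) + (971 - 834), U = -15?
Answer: -2454021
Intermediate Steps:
J(r, Q) = 137 + Q**2 - 1468*r (J(r, Q) = (-1468*r + Q**2) + 137 = (Q**2 - 1468*r) + 137 = 137 + Q**2 - 1468*r)
x = 13480/1691 (x = 9 - 1739/1691 = 13480/1691 ≈ 7.9716)
A(N) = 225 (A(N) = (-15)**2 = 225)
J(1704, -217) + A(x) = (137 + (-217)**2 - 1468*1704) + 225 = (137 + 47089 - 2501472) + 225 = -2454246 + 225 = -2454021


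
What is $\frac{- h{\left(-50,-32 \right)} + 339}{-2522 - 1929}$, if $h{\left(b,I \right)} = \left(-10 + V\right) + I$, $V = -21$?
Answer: $- \frac{402}{4451} \approx -0.090317$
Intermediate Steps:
$h{\left(b,I \right)} = -31 + I$ ($h{\left(b,I \right)} = \left(-10 - 21\right) + I = -31 + I$)
$\frac{- h{\left(-50,-32 \right)} + 339}{-2522 - 1929} = \frac{- (-31 - 32) + 339}{-2522 - 1929} = \frac{\left(-1\right) \left(-63\right) + 339}{-4451} = \left(63 + 339\right) \left(- \frac{1}{4451}\right) = 402 \left(- \frac{1}{4451}\right) = - \frac{402}{4451}$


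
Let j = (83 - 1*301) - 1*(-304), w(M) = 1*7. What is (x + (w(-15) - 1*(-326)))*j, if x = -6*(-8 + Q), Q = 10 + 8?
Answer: 23478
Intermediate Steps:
Q = 18
w(M) = 7
x = -60 (x = -6*(-8 + 18) = -6*10 = -60)
j = 86 (j = (83 - 301) + 304 = -218 + 304 = 86)
(x + (w(-15) - 1*(-326)))*j = (-60 + (7 - 1*(-326)))*86 = (-60 + (7 + 326))*86 = (-60 + 333)*86 = 273*86 = 23478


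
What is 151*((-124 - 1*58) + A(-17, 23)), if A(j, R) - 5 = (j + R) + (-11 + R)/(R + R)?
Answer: -592977/23 ≈ -25782.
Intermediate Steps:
A(j, R) = 5 + R + j + (-11 + R)/(2*R) (A(j, R) = 5 + ((j + R) + (-11 + R)/(R + R)) = 5 + ((R + j) + (-11 + R)/((2*R))) = 5 + ((R + j) + (-11 + R)*(1/(2*R))) = 5 + ((R + j) + (-11 + R)/(2*R)) = 5 + (R + j + (-11 + R)/(2*R)) = 5 + R + j + (-11 + R)/(2*R))
151*((-124 - 1*58) + A(-17, 23)) = 151*((-124 - 1*58) + (11/2 + 23 - 17 - 11/2/23)) = 151*((-124 - 58) + (11/2 + 23 - 17 - 11/2*1/23)) = 151*(-182 + (11/2 + 23 - 17 - 11/46)) = 151*(-182 + 259/23) = 151*(-3927/23) = -592977/23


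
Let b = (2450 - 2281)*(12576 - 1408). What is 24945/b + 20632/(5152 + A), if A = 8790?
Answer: 19644227467/13157009632 ≈ 1.4931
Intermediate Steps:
b = 1887392 (b = 169*11168 = 1887392)
24945/b + 20632/(5152 + A) = 24945/1887392 + 20632/(5152 + 8790) = 24945*(1/1887392) + 20632/13942 = 24945/1887392 + 20632*(1/13942) = 24945/1887392 + 10316/6971 = 19644227467/13157009632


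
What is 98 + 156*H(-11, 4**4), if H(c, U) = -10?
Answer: -1462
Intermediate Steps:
98 + 156*H(-11, 4**4) = 98 + 156*(-10) = 98 - 1560 = -1462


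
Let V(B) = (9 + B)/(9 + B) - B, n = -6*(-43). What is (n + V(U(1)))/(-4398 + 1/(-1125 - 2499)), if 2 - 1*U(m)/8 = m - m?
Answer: -880632/15938353 ≈ -0.055252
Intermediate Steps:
n = 258
U(m) = 16 (U(m) = 16 - 8*(m - m) = 16 - 8*0 = 16 + 0 = 16)
V(B) = 1 - B
(n + V(U(1)))/(-4398 + 1/(-1125 - 2499)) = (258 + (1 - 1*16))/(-4398 + 1/(-1125 - 2499)) = (258 + (1 - 16))/(-4398 + 1/(-3624)) = (258 - 15)/(-4398 - 1/3624) = 243/(-15938353/3624) = 243*(-3624/15938353) = -880632/15938353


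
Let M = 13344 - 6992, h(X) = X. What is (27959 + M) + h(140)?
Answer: 34451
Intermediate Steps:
M = 6352
(27959 + M) + h(140) = (27959 + 6352) + 140 = 34311 + 140 = 34451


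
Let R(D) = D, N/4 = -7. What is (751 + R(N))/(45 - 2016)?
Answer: -241/657 ≈ -0.36682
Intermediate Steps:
N = -28 (N = 4*(-7) = -28)
(751 + R(N))/(45 - 2016) = (751 - 28)/(45 - 2016) = 723/(-1971) = 723*(-1/1971) = -241/657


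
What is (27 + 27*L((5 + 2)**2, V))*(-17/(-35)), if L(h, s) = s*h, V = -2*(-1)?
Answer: 45441/35 ≈ 1298.3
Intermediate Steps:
V = 2
L(h, s) = h*s
(27 + 27*L((5 + 2)**2, V))*(-17/(-35)) = (27 + 27*((5 + 2)**2*2))*(-17/(-35)) = (27 + 27*(7**2*2))*(-17*(-1/35)) = (27 + 27*(49*2))*(17/35) = (27 + 27*98)*(17/35) = (27 + 2646)*(17/35) = 2673*(17/35) = 45441/35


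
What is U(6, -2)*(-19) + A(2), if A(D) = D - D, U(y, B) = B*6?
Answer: 228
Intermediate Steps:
U(y, B) = 6*B
A(D) = 0
U(6, -2)*(-19) + A(2) = (6*(-2))*(-19) + 0 = -12*(-19) + 0 = 228 + 0 = 228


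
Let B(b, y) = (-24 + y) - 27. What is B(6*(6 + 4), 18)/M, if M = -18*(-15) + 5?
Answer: -3/25 ≈ -0.12000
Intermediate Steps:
M = 275 (M = 270 + 5 = 275)
B(b, y) = -51 + y
B(6*(6 + 4), 18)/M = (-51 + 18)/275 = -33*1/275 = -3/25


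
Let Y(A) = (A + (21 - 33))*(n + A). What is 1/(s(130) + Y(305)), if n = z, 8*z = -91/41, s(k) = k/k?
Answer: 328/29285385 ≈ 1.1200e-5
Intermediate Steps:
s(k) = 1
z = -91/328 (z = (-91/41)/8 = (-91*1/41)/8 = (⅛)*(-91/41) = -91/328 ≈ -0.27744)
n = -91/328 ≈ -0.27744
Y(A) = (-12 + A)*(-91/328 + A) (Y(A) = (A + (21 - 33))*(-91/328 + A) = (A - 12)*(-91/328 + A) = (-12 + A)*(-91/328 + A))
1/(s(130) + Y(305)) = 1/(1 + (273/82 + 305² - 4027/328*305)) = 1/(1 + (273/82 + 93025 - 1228235/328)) = 1/(1 + 29285057/328) = 1/(29285385/328) = 328/29285385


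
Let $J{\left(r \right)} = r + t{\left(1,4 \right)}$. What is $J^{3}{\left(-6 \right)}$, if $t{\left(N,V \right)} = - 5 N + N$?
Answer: $-1000$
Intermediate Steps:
$t{\left(N,V \right)} = - 4 N$
$J{\left(r \right)} = -4 + r$ ($J{\left(r \right)} = r - 4 = -4 + r$)
$J^{3}{\left(-6 \right)} = \left(-4 - 6\right)^{3} = \left(-10\right)^{3} = -1000$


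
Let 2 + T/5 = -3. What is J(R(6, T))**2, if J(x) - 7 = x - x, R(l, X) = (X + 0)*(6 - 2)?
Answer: 49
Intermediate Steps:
T = -25 (T = -10 + 5*(-3) = -10 - 15 = -25)
R(l, X) = 4*X (R(l, X) = X*4 = 4*X)
J(x) = 7 (J(x) = 7 + (x - x) = 7 + 0 = 7)
J(R(6, T))**2 = 7**2 = 49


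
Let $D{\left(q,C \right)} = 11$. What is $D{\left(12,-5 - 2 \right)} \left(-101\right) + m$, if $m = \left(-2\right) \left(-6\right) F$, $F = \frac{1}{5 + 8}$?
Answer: $- \frac{14431}{13} \approx -1110.1$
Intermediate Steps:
$F = \frac{1}{13} \approx 0.076923$
$m = \frac{12}{13}$ ($m = \left(-2\right) \left(-6\right) \frac{1}{13} = 12 \cdot \frac{1}{13} = \frac{12}{13} \approx 0.92308$)
$D{\left(12,-5 - 2 \right)} \left(-101\right) + m = 11 \left(-101\right) + \frac{12}{13} = -1111 + \frac{12}{13} = - \frac{14431}{13}$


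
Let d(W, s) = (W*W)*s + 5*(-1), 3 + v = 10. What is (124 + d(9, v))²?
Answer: 470596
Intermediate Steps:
v = 7 (v = -3 + 10 = 7)
d(W, s) = -5 + s*W² (d(W, s) = W²*s - 5 = s*W² - 5 = -5 + s*W²)
(124 + d(9, v))² = (124 + (-5 + 7*9²))² = (124 + (-5 + 7*81))² = (124 + (-5 + 567))² = (124 + 562)² = 686² = 470596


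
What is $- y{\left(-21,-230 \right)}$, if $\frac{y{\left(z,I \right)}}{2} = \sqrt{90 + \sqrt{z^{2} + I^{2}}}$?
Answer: $- 2 \sqrt{90 + \sqrt{53341}} \approx -35.831$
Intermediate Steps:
$y{\left(z,I \right)} = 2 \sqrt{90 + \sqrt{I^{2} + z^{2}}}$ ($y{\left(z,I \right)} = 2 \sqrt{90 + \sqrt{z^{2} + I^{2}}} = 2 \sqrt{90 + \sqrt{I^{2} + z^{2}}}$)
$- y{\left(-21,-230 \right)} = - 2 \sqrt{90 + \sqrt{\left(-230\right)^{2} + \left(-21\right)^{2}}} = - 2 \sqrt{90 + \sqrt{52900 + 441}} = - 2 \sqrt{90 + \sqrt{53341}}$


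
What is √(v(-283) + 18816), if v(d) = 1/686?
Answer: √180708878/98 ≈ 137.17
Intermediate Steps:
v(d) = 1/686
√(v(-283) + 18816) = √(1/686 + 18816) = √(12907777/686) = √180708878/98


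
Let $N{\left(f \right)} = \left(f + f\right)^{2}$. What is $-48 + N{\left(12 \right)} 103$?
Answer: $59280$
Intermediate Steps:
$N{\left(f \right)} = 4 f^{2}$ ($N{\left(f \right)} = \left(2 f\right)^{2} = 4 f^{2}$)
$-48 + N{\left(12 \right)} 103 = -48 + 4 \cdot 12^{2} \cdot 103 = -48 + 4 \cdot 144 \cdot 103 = -48 + 576 \cdot 103 = -48 + 59328 = 59280$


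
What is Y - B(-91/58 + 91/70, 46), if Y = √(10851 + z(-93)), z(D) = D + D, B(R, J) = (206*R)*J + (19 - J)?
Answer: 373479/145 + 3*√1185 ≈ 2679.0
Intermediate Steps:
B(R, J) = 19 - J + 206*J*R (B(R, J) = 206*J*R + (19 - J) = 19 - J + 206*J*R)
z(D) = 2*D
Y = 3*√1185 (Y = √(10851 + 2*(-93)) = √(10851 - 186) = √10665 = 3*√1185 ≈ 103.27)
Y - B(-91/58 + 91/70, 46) = 3*√1185 - (19 - 1*46 + 206*46*(-91/58 + 91/70)) = 3*√1185 - (19 - 46 + 206*46*(-91*1/58 + 91*(1/70))) = 3*√1185 - (19 - 46 + 206*46*(-91/58 + 13/10)) = 3*√1185 - (19 - 46 + 206*46*(-39/145)) = 3*√1185 - (19 - 46 - 369564/145) = 3*√1185 - 1*(-373479/145) = 3*√1185 + 373479/145 = 373479/145 + 3*√1185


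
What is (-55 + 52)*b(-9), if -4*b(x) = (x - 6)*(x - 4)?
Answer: 585/4 ≈ 146.25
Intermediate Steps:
b(x) = -(-6 + x)*(-4 + x)/4 (b(x) = -(x - 6)*(x - 4)/4 = -(-6 + x)*(-4 + x)/4)
(-55 + 52)*b(-9) = (-55 + 52)*(-6 - ¼*(-9)² + (5/2)*(-9)) = -3*(-6 - ¼*81 - 45/2) = -3*(-6 - 81/4 - 45/2) = -3*(-195/4) = 585/4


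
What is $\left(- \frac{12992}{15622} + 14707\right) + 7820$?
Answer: $\frac{175951901}{7811} \approx 22526.0$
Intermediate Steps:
$\left(- \frac{12992}{15622} + 14707\right) + 7820 = \left(\left(-12992\right) \frac{1}{15622} + 14707\right) + 7820 = \left(- \frac{6496}{7811} + 14707\right) + 7820 = \frac{114869881}{7811} + 7820 = \frac{175951901}{7811}$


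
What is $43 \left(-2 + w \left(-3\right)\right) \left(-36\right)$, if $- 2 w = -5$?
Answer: $14706$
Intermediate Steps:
$w = \frac{5}{2}$ ($w = \left(- \frac{1}{2}\right) \left(-5\right) = \frac{5}{2} \approx 2.5$)
$43 \left(-2 + w \left(-3\right)\right) \left(-36\right) = 43 \left(-2 + \frac{5}{2} \left(-3\right)\right) \left(-36\right) = 43 \left(-2 - \frac{15}{2}\right) \left(-36\right) = 43 \left(- \frac{19}{2}\right) \left(-36\right) = \left(- \frac{817}{2}\right) \left(-36\right) = 14706$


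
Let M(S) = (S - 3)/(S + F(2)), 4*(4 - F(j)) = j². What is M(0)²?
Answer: 1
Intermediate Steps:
F(j) = 4 - j²/4
M(S) = (-3 + S)/(3 + S) (M(S) = (S - 3)/(S + (4 - ¼*2²)) = (-3 + S)/(S + (4 - ¼*4)) = (-3 + S)/(S + (4 - 1)) = (-3 + S)/(S + 3) = (-3 + S)/(3 + S))
M(0)² = ((-3 + 0)/(3 + 0))² = (-3/3)² = ((⅓)*(-3))² = (-1)² = 1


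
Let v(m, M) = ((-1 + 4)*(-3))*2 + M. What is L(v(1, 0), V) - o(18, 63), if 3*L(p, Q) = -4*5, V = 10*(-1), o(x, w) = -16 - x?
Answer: 82/3 ≈ 27.333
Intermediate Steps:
v(m, M) = -18 + M (v(m, M) = (3*(-3))*2 + M = -9*2 + M = -18 + M)
V = -10
L(p, Q) = -20/3 (L(p, Q) = (-4*5)/3 = (1/3)*(-20) = -20/3)
L(v(1, 0), V) - o(18, 63) = -20/3 - (-16 - 1*18) = -20/3 - (-16 - 18) = -20/3 - 1*(-34) = -20/3 + 34 = 82/3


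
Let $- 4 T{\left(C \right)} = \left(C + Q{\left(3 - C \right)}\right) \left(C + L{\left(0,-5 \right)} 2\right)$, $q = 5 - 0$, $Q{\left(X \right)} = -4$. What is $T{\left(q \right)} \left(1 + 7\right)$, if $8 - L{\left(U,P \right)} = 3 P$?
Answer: $-102$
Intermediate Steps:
$L{\left(U,P \right)} = 8 - 3 P$
$q = 5$ ($q = 5 + 0 = 5$)
$T{\left(C \right)} = - \frac{\left(-4 + C\right) \left(46 + C\right)}{4}$ ($T{\left(C \right)} = - \frac{\left(C - 4\right) \left(C + \left(8 - -15\right) 2\right)}{4} = - \frac{\left(-4 + C\right) \left(C + \left(8 + 15\right) 2\right)}{4} = - \frac{\left(-4 + C\right) \left(C + 23 \cdot 2\right)}{4} = - \frac{\left(-4 + C\right) \left(C + 46\right)}{4} = - \frac{\left(-4 + C\right) \left(46 + C\right)}{4}$)
$T{\left(q \right)} \left(1 + 7\right) = \left(46 - \frac{105}{2} - \frac{5^{2}}{4}\right) \left(1 + 7\right) = \left(46 - \frac{105}{2} - \frac{25}{4}\right) 8 = \left(- \frac{51}{4}\right) 8 = -102$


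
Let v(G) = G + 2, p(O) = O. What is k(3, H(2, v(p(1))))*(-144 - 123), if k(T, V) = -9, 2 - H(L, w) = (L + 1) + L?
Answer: 2403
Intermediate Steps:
v(G) = 2 + G
H(L, w) = 1 - 2*L (H(L, w) = 2 - ((L + 1) + L) = 2 - ((1 + L) + L) = 2 - (1 + 2*L) = 2 + (-1 - 2*L) = 1 - 2*L)
k(3, H(2, v(p(1))))*(-144 - 123) = -9*(-144 - 123) = -9*(-267) = 2403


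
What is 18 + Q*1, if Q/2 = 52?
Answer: 122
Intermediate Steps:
Q = 104 (Q = 2*52 = 104)
18 + Q*1 = 18 + 104*1 = 18 + 104 = 122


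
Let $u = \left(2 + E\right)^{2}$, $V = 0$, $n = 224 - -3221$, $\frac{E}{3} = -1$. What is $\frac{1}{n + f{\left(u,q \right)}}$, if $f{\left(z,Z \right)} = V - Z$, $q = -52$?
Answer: $\frac{1}{3497} \approx 0.00028596$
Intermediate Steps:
$E = -3$ ($E = 3 \left(-1\right) = -3$)
$n = 3445$ ($n = 224 + 3221 = 3445$)
$u = 1$ ($u = \left(2 - 3\right)^{2} = \left(-1\right)^{2} = 1$)
$f{\left(z,Z \right)} = - Z$ ($f{\left(z,Z \right)} = 0 - Z = - Z$)
$\frac{1}{n + f{\left(u,q \right)}} = \frac{1}{3445 - -52} = \frac{1}{3445 + 52} = \frac{1}{3497}$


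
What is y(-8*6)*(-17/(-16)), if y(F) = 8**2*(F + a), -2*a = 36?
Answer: -4488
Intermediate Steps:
a = -18 (a = -1/2*36 = -18)
y(F) = -1152 + 64*F (y(F) = 8**2*(F - 18) = 64*(-18 + F) = -1152 + 64*F)
y(-8*6)*(-17/(-16)) = (-1152 + 64*(-8*6))*(-17/(-16)) = (-1152 + 64*(-48))*(-17*(-1/16)) = (-1152 - 3072)*(17/16) = -4224*17/16 = -4488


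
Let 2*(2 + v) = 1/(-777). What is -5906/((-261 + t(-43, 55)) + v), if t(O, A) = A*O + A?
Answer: 9177924/3998443 ≈ 2.2954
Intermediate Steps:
v = -3109/1554 (v = -2 + (½)/(-777) = -2 + (½)*(-1/777) = -2 - 1/1554 = -3109/1554 ≈ -2.0006)
t(O, A) = A + A*O
-5906/((-261 + t(-43, 55)) + v) = -5906/((-261 + 55*(1 - 43)) - 3109/1554) = -5906/((-261 + 55*(-42)) - 3109/1554) = -5906/((-261 - 2310) - 3109/1554) = -5906/(-2571 - 3109/1554) = -5906/(-3998443/1554) = -5906*(-1554/3998443) = 9177924/3998443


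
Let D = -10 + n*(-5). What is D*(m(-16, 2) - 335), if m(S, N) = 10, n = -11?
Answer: -14625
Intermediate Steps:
D = 45 (D = -10 - 11*(-5) = -10 + 55 = 45)
D*(m(-16, 2) - 335) = 45*(10 - 335) = 45*(-325) = -14625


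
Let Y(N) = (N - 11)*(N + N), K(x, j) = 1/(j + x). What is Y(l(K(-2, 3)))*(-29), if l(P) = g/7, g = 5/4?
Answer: 43935/392 ≈ 112.08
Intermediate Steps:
g = 5/4 (g = 5*(¼) = 5/4 ≈ 1.2500)
l(P) = 5/28 (l(P) = (5/4)/7 = (5/4)*(⅐) = 5/28)
Y(N) = 2*N*(-11 + N) (Y(N) = (-11 + N)*(2*N) = 2*N*(-11 + N))
Y(l(K(-2, 3)))*(-29) = (2*(5/28)*(-11 + 5/28))*(-29) = (2*(5/28)*(-303/28))*(-29) = -1515/392*(-29) = 43935/392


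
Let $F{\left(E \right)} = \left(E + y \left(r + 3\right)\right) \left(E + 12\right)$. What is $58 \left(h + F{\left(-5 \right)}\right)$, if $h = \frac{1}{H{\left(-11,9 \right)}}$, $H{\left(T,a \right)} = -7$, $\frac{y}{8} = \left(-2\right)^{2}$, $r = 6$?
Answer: $\frac{804228}{7} \approx 1.1489 \cdot 10^{5}$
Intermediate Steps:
$y = 32$ ($y = 8 \left(-2\right)^{2} = 8 \cdot 4 = 32$)
$F{\left(E \right)} = \left(12 + E\right) \left(288 + E\right)$ ($F{\left(E \right)} = \left(E + 32 \left(6 + 3\right)\right) \left(E + 12\right) = \left(E + 32 \cdot 9\right) \left(12 + E\right) = \left(E + 288\right) \left(12 + E\right) = \left(288 + E\right) \left(12 + E\right) = \left(12 + E\right) \left(288 + E\right)$)
$h = - \frac{1}{7}$ ($h = \frac{1}{-7} = - \frac{1}{7} \approx -0.14286$)
$58 \left(h + F{\left(-5 \right)}\right) = 58 \left(- \frac{1}{7} + \left(3456 + \left(-5\right)^{2} + 300 \left(-5\right)\right)\right) = 58 \left(- \frac{1}{7} + \left(3456 + 25 - 1500\right)\right) = 58 \left(- \frac{1}{7} + 1981\right) = 58 \cdot \frac{13866}{7} = \frac{804228}{7}$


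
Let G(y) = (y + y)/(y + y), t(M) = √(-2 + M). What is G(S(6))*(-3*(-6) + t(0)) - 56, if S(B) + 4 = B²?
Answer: -38 + I*√2 ≈ -38.0 + 1.4142*I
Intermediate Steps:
S(B) = -4 + B²
G(y) = 1 (G(y) = (2*y)/((2*y)) = (2*y)*(1/(2*y)) = 1)
G(S(6))*(-3*(-6) + t(0)) - 56 = 1*(-3*(-6) + √(-2 + 0)) - 56 = 1*(18 + √(-2)) - 56 = 1*(18 + I*√2) - 56 = (18 + I*√2) - 56 = -38 + I*√2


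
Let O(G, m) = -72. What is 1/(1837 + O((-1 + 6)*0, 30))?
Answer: 1/1765 ≈ 0.00056657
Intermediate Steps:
1/(1837 + O((-1 + 6)*0, 30)) = 1/(1837 - 72) = 1/1765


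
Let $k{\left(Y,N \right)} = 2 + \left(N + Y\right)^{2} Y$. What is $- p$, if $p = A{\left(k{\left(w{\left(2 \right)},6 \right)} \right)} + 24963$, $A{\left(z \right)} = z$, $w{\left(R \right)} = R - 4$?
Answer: $-24933$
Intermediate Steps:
$w{\left(R \right)} = -4 + R$
$k{\left(Y,N \right)} = 2 + Y \left(N + Y\right)^{2}$
$p = 24933$ ($p = \left(2 + \left(-4 + 2\right) \left(6 + \left(-4 + 2\right)\right)^{2}\right) + 24963 = \left(2 - 2 \left(6 - 2\right)^{2}\right) + 24963 = \left(2 - 2 \cdot 4^{2}\right) + 24963 = \left(2 - 32\right) + 24963 = -30 + 24963 = 24933$)
$- p = \left(-1\right) 24933 = -24933$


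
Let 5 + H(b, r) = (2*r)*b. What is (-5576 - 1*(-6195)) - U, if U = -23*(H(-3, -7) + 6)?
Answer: 1608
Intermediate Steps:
H(b, r) = -5 + 2*b*r (H(b, r) = -5 + (2*r)*b = -5 + 2*b*r)
U = -989 (U = -23*((-5 + 2*(-3)*(-7)) + 6) = -23*((-5 + 42) + 6) = -23*(37 + 6) = -23*43 = -989)
(-5576 - 1*(-6195)) - U = (-5576 - 1*(-6195)) - 1*(-989) = (-5576 + 6195) + 989 = 619 + 989 = 1608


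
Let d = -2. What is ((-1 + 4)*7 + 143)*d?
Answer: -328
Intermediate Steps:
((-1 + 4)*7 + 143)*d = ((-1 + 4)*7 + 143)*(-2) = (3*7 + 143)*(-2) = (21 + 143)*(-2) = 164*(-2) = -328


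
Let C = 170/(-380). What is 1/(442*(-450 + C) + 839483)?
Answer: 19/12167320 ≈ 1.5616e-6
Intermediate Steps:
C = -17/38 (C = 170*(-1/380) = -17/38 ≈ -0.44737)
1/(442*(-450 + C) + 839483) = 1/(442*(-450 - 17/38) + 839483) = 1/(442*(-17117/38) + 839483) = 1/(-3782857/19 + 839483) = 1/(12167320/19) = 19/12167320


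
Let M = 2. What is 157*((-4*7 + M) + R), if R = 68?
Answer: 6594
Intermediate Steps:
157*((-4*7 + M) + R) = 157*((-4*7 + 2) + 68) = 157*((-28 + 2) + 68) = 157*(-26 + 68) = 157*42 = 6594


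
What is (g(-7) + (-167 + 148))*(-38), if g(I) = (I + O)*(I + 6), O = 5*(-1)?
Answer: 266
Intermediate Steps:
O = -5
g(I) = (-5 + I)*(6 + I) (g(I) = (I - 5)*(I + 6) = (-5 + I)*(6 + I))
(g(-7) + (-167 + 148))*(-38) = ((-30 - 7 + (-7)²) + (-167 + 148))*(-38) = ((-30 - 7 + 49) - 19)*(-38) = (12 - 19)*(-38) = -7*(-38) = 266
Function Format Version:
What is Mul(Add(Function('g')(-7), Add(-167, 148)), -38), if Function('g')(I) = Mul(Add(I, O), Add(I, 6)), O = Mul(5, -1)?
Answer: 266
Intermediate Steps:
O = -5
Function('g')(I) = Mul(Add(-5, I), Add(6, I)) (Function('g')(I) = Mul(Add(I, -5), Add(I, 6)) = Mul(Add(-5, I), Add(6, I)))
Mul(Add(Function('g')(-7), Add(-167, 148)), -38) = Mul(Add(Add(-30, -7, Pow(-7, 2)), Add(-167, 148)), -38) = Mul(Add(Add(-30, -7, 49), -19), -38) = Mul(Add(12, -19), -38) = Mul(-7, -38) = 266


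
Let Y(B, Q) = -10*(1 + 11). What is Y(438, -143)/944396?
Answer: -30/236099 ≈ -0.00012707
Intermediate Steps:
Y(B, Q) = -120 (Y(B, Q) = -10*12 = -120)
Y(438, -143)/944396 = -120/944396 = -120*1/944396 = -30/236099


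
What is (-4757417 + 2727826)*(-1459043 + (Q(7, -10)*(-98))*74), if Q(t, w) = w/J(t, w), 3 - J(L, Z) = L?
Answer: 2998057026243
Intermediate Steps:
J(L, Z) = 3 - L
Q(t, w) = w/(3 - t)
(-4757417 + 2727826)*(-1459043 + (Q(7, -10)*(-98))*74) = (-4757417 + 2727826)*(-1459043 + (-1*(-10)/(-3 + 7)*(-98))*74) = -2029591*(-1459043 + (-1*(-10)/4*(-98))*74) = -2029591*(-1459043 + (-1*(-10)*¼*(-98))*74) = -2029591*(-1459043 + ((5/2)*(-98))*74) = -2029591*(-1459043 - 245*74) = -2029591*(-1459043 - 18130) = -2029591*(-1477173) = 2998057026243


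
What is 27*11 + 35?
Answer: 332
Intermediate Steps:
27*11 + 35 = 297 + 35 = 332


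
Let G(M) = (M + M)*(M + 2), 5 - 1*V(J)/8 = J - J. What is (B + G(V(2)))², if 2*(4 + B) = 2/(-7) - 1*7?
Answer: 2202706489/196 ≈ 1.1238e+7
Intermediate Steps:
V(J) = 40 (V(J) = 40 - 8*(J - J) = 40 - 8*0 = 40 + 0 = 40)
G(M) = 2*M*(2 + M) (G(M) = (2*M)*(2 + M) = 2*M*(2 + M))
B = -107/14 (B = -4 + (2/(-7) - 1*7)/2 = -4 + (2*(-⅐) - 7)/2 = -4 + (-2/7 - 7)/2 = -4 + (½)*(-51/7) = -4 - 51/14 = -107/14 ≈ -7.6429)
(B + G(V(2)))² = (-107/14 + 2*40*(2 + 40))² = (-107/14 + 2*40*42)² = (-107/14 + 3360)² = (46933/14)² = 2202706489/196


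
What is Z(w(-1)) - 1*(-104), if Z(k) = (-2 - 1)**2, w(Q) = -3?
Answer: 113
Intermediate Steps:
Z(k) = 9 (Z(k) = (-3)**2 = 9)
Z(w(-1)) - 1*(-104) = 9 - 1*(-104) = 9 + 104 = 113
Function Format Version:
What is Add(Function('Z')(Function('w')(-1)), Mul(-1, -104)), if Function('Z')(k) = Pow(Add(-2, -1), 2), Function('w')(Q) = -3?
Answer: 113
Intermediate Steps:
Function('Z')(k) = 9 (Function('Z')(k) = Pow(-3, 2) = 9)
Add(Function('Z')(Function('w')(-1)), Mul(-1, -104)) = Add(9, Mul(-1, -104)) = Add(9, 104) = 113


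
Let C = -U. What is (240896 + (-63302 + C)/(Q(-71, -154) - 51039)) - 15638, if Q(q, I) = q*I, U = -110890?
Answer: 9033924502/40105 ≈ 2.2526e+5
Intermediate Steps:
C = 110890 (C = -1*(-110890) = 110890)
Q(q, I) = I*q
(240896 + (-63302 + C)/(Q(-71, -154) - 51039)) - 15638 = (240896 + (-63302 + 110890)/(-154*(-71) - 51039)) - 15638 = (240896 + 47588/(10934 - 51039)) - 15638 = (240896 + 47588/(-40105)) - 15638 = (240896 + 47588*(-1/40105)) - 15638 = (240896 - 47588/40105) - 15638 = 9661086492/40105 - 15638 = 9033924502/40105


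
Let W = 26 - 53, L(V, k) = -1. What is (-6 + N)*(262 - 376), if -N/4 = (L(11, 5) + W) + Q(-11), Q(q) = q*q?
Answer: 43092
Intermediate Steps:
Q(q) = q²
W = -27
N = -372 (N = -4*((-1 - 27) + (-11)²) = -4*(-28 + 121) = -4*93 = -372)
(-6 + N)*(262 - 376) = (-6 - 372)*(262 - 376) = -378*(-114) = 43092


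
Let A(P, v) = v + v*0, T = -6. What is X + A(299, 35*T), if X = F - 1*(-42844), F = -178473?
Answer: -135839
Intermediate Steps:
A(P, v) = v (A(P, v) = v + 0 = v)
X = -135629 (X = -178473 - 1*(-42844) = -178473 + 42844 = -135629)
X + A(299, 35*T) = -135629 + 35*(-6) = -135629 - 210 = -135839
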